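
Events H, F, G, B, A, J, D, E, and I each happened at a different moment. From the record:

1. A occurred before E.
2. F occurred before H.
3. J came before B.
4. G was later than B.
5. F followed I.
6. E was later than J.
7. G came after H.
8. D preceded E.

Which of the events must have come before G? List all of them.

B, F, H, I, J

Directly stated before G: B and H.
F reaches G via F → H → G.
I reaches G via I → F → H → G.
J reaches G via J → B → G.
No chain forces A (or any of the others) ahead of G.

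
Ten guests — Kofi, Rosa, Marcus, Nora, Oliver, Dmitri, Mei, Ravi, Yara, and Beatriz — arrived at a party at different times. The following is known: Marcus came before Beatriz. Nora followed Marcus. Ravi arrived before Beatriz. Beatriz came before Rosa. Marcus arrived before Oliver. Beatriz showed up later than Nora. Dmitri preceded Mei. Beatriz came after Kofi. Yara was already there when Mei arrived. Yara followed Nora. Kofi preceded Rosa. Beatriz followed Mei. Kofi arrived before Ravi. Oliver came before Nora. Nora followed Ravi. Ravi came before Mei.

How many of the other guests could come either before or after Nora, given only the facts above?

1

Forced before Nora: Kofi, Marcus, Oliver, and Ravi; forced after Nora: Beatriz, Mei, Rosa, and Yara.
That leaves Dmitri with no forced order relative to Nora — 1.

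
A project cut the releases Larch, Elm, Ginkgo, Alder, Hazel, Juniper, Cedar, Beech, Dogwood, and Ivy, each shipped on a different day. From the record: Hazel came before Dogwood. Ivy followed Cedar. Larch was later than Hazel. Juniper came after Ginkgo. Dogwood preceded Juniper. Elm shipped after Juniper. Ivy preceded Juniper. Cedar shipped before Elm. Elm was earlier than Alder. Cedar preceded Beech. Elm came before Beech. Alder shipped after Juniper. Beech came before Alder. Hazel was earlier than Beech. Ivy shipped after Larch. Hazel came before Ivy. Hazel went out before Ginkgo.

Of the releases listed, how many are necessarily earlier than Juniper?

6

Directly stated before Juniper: Dogwood, Ginkgo, and Ivy.
Cedar reaches Juniper via Cedar → Ivy → Juniper.
Hazel reaches Juniper via Hazel → Ginkgo → Juniper.
Larch reaches Juniper via Larch → Ivy → Juniper.
No chain forces Alder (or any of the others) ahead of Juniper.
That's Cedar, Dogwood, Ginkgo, Hazel, Ivy, and Larch — 6 in all.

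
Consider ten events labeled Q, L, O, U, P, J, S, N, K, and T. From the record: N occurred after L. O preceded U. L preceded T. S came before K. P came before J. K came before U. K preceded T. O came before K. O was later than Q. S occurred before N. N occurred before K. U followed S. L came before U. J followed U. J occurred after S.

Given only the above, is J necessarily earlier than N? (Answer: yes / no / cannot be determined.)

no

Tracing the constraints gives N → K → U → J, so N must come before J.
That means J cannot be before N.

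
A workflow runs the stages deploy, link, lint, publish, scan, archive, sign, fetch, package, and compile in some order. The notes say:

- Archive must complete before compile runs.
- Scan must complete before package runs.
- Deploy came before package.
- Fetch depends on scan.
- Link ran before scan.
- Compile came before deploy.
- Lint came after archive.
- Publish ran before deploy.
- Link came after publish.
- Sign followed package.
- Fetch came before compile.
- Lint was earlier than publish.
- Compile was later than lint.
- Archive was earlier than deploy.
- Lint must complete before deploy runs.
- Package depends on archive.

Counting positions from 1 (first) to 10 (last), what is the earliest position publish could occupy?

3

Archive and lint must both come before publish — 2 forced predecessors.
Nothing else is forced ahead of publish, so its earliest slot is position 2 + 1 = 3.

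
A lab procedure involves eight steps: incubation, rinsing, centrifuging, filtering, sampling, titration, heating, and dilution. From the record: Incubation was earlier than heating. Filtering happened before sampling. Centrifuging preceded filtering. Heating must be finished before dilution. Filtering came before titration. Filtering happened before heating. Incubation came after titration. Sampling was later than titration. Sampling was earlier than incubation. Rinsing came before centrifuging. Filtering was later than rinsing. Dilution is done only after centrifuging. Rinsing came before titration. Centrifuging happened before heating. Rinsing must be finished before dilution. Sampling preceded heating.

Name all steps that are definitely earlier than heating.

centrifuging, filtering, incubation, rinsing, sampling, titration

Directly stated before heating: centrifuging, filtering, incubation, and sampling.
Rinsing reaches heating via rinsing → filtering → heating.
Titration reaches heating via titration → incubation → heating.
No chain forces dilution ahead of heating.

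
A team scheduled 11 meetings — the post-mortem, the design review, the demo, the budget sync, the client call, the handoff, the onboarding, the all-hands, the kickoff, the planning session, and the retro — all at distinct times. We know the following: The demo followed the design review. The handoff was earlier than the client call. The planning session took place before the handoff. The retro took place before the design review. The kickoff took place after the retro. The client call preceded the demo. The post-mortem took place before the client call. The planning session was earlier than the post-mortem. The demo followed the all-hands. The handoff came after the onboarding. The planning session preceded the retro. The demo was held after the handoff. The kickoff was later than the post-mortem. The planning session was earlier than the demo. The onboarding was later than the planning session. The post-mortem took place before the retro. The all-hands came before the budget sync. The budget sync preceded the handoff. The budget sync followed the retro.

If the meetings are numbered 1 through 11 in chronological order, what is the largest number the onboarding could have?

8

The onboarding must come before the client call, the demo, and the handoff — 3 meetings forced after it.
Everything else can be placed before the onboarding in some valid order, so the onboarding can sit as late as position 11 − 3 = 8.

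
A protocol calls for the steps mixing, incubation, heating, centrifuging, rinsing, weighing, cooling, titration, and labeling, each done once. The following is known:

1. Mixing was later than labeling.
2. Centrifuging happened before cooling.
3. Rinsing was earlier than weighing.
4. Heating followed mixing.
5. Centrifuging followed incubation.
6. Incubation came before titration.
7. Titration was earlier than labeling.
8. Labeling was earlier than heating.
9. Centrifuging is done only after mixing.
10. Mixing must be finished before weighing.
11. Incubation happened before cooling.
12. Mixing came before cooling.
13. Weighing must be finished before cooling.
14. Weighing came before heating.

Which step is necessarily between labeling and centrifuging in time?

mixing

Tracing the constraints gives labeling → mixing → centrifuging, so mixing sits after labeling and before centrifuging.
No other step is forced both after labeling and before centrifuging.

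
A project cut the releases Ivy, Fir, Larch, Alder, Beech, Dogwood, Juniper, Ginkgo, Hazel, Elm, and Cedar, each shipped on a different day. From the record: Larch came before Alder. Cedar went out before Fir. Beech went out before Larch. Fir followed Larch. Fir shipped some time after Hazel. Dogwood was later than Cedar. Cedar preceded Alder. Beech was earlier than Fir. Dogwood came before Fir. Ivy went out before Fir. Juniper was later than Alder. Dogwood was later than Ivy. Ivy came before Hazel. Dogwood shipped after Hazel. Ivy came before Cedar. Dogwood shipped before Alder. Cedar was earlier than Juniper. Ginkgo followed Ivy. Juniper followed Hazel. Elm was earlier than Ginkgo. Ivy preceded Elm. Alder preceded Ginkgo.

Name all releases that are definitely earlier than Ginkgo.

Directly stated before Ginkgo: Alder, Elm, and Ivy.
Beech reaches Ginkgo via Beech → Larch → Alder → Ginkgo.
Cedar reaches Ginkgo via Cedar → Alder → Ginkgo.
Dogwood reaches Ginkgo via Dogwood → Alder → Ginkgo.
Likewise Hazel and Larch each reach Ginkgo by chaining the stated constraints.
No chain forces Juniper (or any of the others) ahead of Ginkgo.

Alder, Beech, Cedar, Dogwood, Elm, Hazel, Ivy, Larch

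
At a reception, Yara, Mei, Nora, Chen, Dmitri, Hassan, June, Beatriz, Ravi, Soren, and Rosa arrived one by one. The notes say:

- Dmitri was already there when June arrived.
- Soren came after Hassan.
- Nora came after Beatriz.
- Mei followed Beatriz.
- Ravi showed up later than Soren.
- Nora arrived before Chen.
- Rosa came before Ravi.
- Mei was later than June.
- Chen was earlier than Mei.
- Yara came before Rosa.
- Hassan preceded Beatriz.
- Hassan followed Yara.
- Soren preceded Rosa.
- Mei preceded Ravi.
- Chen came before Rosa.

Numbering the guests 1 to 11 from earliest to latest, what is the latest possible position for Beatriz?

6

Beatriz must come before Chen, Mei, Nora, Ravi, and Rosa — 5 guests forced after them.
Everything else can be placed before Beatriz in some valid order, so Beatriz can sit as late as position 11 − 5 = 6.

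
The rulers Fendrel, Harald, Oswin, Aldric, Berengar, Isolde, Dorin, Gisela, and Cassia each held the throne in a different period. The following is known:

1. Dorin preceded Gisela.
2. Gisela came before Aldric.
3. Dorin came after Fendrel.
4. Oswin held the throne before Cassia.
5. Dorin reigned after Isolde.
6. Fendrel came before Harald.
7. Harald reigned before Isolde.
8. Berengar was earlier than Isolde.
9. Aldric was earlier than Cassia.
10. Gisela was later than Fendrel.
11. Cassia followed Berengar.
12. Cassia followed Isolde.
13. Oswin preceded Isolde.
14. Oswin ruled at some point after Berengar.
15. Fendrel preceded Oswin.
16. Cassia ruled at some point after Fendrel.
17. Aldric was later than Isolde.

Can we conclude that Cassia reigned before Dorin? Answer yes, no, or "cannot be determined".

no

Tracing the constraints gives Dorin → Gisela → Aldric → Cassia, so Dorin must come before Cassia.
That means Cassia cannot be before Dorin.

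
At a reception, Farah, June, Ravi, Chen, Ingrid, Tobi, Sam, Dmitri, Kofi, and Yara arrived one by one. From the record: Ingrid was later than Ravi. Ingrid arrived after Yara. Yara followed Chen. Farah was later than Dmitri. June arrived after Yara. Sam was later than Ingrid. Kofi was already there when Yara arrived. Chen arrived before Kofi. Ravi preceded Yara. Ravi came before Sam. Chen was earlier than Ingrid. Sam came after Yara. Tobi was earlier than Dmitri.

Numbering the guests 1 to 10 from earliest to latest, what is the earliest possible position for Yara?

Chen, Kofi, and Ravi must all come before Yara — 3 forced predecessors.
Nothing else is forced ahead of Yara, so their earliest slot is position 3 + 1 = 4.

4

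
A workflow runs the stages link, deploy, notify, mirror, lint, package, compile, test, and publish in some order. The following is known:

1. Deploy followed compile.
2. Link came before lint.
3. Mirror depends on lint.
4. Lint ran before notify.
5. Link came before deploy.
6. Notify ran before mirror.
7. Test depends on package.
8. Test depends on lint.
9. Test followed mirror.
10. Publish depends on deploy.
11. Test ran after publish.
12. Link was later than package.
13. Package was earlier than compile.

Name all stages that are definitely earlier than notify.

Directly stated before notify: lint.
Link reaches notify via link → lint → notify.
Package reaches notify via package → link → lint → notify.
No chain forces deploy (or any of the others) ahead of notify.

link, lint, package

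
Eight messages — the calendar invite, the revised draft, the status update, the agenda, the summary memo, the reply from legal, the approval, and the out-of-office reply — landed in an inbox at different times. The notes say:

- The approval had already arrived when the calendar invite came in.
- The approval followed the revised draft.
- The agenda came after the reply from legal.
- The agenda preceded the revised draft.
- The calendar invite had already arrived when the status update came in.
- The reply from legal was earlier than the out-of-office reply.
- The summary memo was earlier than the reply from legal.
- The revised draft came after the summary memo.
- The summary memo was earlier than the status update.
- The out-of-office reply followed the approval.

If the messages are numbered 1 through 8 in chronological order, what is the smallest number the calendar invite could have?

The agenda, the approval, the reply from legal, the revised draft, and the summary memo must all come before the calendar invite — 5 forced predecessors.
Nothing else is forced ahead of the calendar invite, so its earliest slot is position 5 + 1 = 6.

6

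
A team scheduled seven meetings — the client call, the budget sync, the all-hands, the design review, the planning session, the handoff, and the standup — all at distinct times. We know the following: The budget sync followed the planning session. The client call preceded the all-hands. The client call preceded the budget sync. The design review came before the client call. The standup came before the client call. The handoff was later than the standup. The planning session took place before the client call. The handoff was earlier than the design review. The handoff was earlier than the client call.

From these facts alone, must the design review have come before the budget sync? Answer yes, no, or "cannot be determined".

Chain the constraints: the design review → the client call → the budget sync. Each link is directly stated, so the design review comes before the budget sync.

yes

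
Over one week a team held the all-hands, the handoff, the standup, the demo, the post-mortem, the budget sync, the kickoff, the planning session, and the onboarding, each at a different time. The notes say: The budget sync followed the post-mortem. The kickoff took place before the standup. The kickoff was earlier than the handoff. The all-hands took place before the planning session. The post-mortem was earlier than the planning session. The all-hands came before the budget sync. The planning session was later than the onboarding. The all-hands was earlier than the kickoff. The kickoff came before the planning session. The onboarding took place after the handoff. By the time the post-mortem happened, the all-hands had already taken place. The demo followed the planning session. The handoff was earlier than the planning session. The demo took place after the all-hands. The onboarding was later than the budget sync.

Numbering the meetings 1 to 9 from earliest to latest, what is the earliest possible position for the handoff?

3

The all-hands and the kickoff must both come before the handoff — 2 forced predecessors.
Nothing else is forced ahead of the handoff, so its earliest slot is position 2 + 1 = 3.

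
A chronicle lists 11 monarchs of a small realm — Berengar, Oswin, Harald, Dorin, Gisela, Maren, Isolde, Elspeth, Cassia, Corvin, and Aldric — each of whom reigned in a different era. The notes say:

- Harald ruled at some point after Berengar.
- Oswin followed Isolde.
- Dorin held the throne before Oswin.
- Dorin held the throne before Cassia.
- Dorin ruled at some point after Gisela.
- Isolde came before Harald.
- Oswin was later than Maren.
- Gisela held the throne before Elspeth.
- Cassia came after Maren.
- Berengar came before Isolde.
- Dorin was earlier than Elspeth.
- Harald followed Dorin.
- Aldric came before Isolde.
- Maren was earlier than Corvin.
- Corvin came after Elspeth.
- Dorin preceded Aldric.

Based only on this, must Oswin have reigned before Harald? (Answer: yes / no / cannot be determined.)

cannot be determined

No chain of stated constraints runs from Oswin to Harald, and none runs from Harald to Oswin either.
So the relative order of Oswin and Harald is not fixed by the given facts.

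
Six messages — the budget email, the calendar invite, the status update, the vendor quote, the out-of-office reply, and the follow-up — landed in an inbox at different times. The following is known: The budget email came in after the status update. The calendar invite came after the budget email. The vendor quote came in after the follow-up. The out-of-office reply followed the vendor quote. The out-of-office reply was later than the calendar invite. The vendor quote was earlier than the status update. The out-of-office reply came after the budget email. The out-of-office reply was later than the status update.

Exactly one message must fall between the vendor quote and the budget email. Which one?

the status update

Tracing the constraints gives the vendor quote → the status update → the budget email, so the status update sits after the vendor quote and before the budget email.
No other message is forced both after the vendor quote and before the budget email.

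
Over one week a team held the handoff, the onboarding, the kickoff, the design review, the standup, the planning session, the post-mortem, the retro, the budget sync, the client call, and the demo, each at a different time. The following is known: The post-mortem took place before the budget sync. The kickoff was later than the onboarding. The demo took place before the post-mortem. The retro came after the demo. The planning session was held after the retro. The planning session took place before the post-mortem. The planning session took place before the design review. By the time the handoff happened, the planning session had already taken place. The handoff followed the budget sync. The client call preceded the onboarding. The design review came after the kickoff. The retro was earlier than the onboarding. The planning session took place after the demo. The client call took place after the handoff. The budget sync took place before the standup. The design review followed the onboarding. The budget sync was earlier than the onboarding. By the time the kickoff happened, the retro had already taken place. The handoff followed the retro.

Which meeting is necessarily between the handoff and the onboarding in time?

Tracing the constraints gives the handoff → the client call → the onboarding, so the client call sits after the handoff and before the onboarding.
No other meeting is forced both after the handoff and before the onboarding.

the client call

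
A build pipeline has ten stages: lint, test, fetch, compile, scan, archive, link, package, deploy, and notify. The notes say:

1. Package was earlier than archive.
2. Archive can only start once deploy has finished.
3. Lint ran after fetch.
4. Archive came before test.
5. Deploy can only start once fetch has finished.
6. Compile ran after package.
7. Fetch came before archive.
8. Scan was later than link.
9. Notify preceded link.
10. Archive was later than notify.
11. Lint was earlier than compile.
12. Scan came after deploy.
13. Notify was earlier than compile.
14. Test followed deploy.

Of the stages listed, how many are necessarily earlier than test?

5

Directly stated before test: archive and deploy.
Fetch reaches test via fetch → archive → test.
Notify reaches test via notify → archive → test.
Package reaches test via package → archive → test.
No chain forces compile (or any of the others) ahead of test.
That's archive, deploy, fetch, notify, and package — 5 in all.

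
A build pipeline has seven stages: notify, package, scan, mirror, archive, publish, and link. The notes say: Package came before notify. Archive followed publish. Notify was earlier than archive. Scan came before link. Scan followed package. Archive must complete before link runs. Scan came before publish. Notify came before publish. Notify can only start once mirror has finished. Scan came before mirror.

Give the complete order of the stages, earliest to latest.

The constraints fix every adjacent pair, so only one ordering works:
package → scan → mirror → notify → publish → archive → link.

package, scan, mirror, notify, publish, archive, link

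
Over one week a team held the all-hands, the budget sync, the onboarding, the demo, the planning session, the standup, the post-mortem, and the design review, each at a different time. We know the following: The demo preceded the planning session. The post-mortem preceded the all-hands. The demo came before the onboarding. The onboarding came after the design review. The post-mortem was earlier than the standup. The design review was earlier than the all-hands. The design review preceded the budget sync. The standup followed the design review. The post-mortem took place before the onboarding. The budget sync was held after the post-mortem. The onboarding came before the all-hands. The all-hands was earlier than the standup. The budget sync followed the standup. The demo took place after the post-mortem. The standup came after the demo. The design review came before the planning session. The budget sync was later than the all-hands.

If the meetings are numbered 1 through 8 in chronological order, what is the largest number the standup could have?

7

The standup must come before the budget sync — 1 meeting forced after it.
Everything else can be placed before the standup in some valid order, so the standup can sit as late as position 8 − 1 = 7.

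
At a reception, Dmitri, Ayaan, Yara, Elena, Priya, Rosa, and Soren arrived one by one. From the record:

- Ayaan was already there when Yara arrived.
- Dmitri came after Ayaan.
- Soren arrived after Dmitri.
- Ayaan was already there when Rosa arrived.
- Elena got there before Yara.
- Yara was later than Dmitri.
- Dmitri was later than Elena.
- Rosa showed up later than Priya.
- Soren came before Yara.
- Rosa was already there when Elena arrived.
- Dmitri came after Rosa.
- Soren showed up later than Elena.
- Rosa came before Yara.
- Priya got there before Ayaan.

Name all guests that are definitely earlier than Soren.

Directly stated before Soren: Dmitri and Elena.
Ayaan reaches Soren via Ayaan → Dmitri → Soren.
Priya reaches Soren via Priya → Rosa → Elena → Soren.
Rosa reaches Soren via Rosa → Elena → Soren.

Ayaan, Dmitri, Elena, Priya, Rosa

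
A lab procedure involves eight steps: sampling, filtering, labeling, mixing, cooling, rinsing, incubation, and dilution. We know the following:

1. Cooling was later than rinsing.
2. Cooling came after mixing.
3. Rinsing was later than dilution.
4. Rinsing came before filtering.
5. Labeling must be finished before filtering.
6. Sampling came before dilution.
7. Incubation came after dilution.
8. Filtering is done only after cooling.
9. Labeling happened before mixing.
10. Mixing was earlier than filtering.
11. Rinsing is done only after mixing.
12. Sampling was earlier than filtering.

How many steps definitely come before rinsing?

Directly stated before rinsing: dilution and mixing.
Labeling reaches rinsing via labeling → mixing → rinsing.
Sampling reaches rinsing via sampling → dilution → rinsing.
That's dilution, labeling, mixing, and sampling — 4 in all.

4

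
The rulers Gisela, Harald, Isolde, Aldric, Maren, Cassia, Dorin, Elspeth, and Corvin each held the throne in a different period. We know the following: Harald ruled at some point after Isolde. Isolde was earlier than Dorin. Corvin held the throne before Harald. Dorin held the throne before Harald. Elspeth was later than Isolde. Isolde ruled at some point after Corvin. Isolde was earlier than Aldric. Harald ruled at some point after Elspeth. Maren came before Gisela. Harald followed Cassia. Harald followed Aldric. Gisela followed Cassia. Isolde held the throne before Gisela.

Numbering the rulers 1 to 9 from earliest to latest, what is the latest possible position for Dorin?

Dorin must come before Harald — 1 ruler forced after them.
Everything else can be placed before Dorin in some valid order, so Dorin can sit as late as position 9 − 1 = 8.

8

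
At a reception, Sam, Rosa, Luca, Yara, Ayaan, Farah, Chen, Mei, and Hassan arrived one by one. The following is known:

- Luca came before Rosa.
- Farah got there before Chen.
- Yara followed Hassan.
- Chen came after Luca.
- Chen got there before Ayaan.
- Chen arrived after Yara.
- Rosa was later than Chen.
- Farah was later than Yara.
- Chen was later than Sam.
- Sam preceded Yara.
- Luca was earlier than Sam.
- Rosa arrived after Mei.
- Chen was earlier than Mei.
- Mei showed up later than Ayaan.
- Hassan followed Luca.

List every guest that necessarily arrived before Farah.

Directly stated before Farah: Yara.
Hassan reaches Farah via Hassan → Yara → Farah.
Luca reaches Farah via Luca → Sam → Yara → Farah.
Sam reaches Farah via Sam → Yara → Farah.
No chain forces Ayaan (or any of the others) ahead of Farah.

Hassan, Luca, Sam, Yara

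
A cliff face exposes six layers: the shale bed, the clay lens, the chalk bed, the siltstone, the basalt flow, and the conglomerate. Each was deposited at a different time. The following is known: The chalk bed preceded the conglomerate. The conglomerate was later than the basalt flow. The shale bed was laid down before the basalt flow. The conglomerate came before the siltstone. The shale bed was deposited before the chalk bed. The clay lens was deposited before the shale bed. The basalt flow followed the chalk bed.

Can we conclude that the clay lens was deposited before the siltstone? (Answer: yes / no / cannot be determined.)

yes

Chain the constraints: the clay lens → the shale bed → the basalt flow → the conglomerate → the siltstone. Each link is directly stated, so the clay lens comes before the siltstone.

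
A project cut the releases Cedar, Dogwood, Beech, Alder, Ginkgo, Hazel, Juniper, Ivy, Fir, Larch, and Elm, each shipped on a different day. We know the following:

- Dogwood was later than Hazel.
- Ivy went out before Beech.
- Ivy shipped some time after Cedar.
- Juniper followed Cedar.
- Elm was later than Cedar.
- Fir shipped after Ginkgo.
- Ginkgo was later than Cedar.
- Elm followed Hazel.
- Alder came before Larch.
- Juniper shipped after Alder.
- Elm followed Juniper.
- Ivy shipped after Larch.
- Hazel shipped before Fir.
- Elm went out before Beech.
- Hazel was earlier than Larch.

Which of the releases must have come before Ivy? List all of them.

Alder, Cedar, Hazel, Larch

Directly stated before Ivy: Cedar and Larch.
Alder reaches Ivy via Alder → Larch → Ivy.
Hazel reaches Ivy via Hazel → Larch → Ivy.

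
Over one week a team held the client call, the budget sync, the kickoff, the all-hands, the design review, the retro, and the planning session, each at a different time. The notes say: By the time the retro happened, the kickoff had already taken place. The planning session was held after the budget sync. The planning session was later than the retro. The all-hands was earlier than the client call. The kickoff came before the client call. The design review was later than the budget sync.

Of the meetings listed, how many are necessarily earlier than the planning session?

3

Directly stated before the planning session: the budget sync and the retro.
The kickoff reaches the planning session via the kickoff → the retro → the planning session.
No chain forces the all-hands (or any of the others) ahead of the planning session.
That's the budget sync, the kickoff, and the retro — 3 in all.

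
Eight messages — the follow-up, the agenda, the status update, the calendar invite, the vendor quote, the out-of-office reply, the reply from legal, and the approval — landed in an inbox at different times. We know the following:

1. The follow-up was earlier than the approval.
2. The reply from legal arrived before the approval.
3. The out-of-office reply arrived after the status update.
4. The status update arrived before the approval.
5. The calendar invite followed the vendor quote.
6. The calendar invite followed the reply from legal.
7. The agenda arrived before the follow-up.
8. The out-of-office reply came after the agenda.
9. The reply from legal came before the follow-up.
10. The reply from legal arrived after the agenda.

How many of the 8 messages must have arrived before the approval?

4

Directly stated before the approval: the follow-up, the reply from legal, and the status update.
The agenda reaches the approval via the agenda → the follow-up → the approval.
That's the agenda, the follow-up, the reply from legal, and the status update — 4 in all.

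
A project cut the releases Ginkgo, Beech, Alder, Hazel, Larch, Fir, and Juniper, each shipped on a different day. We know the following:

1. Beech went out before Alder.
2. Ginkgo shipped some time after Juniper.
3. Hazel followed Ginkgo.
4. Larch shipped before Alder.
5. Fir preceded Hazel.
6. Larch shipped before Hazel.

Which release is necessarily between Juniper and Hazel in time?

Tracing the constraints gives Juniper → Ginkgo → Hazel, so Ginkgo sits after Juniper and before Hazel.
No other release is forced both after Juniper and before Hazel.

Ginkgo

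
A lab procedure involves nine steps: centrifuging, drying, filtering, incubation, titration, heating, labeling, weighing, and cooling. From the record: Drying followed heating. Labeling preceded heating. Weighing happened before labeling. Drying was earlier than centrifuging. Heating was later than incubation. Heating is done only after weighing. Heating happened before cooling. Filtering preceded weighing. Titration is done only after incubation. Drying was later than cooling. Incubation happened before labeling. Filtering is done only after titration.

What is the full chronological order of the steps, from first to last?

The constraints fix every adjacent pair, so only one ordering works:
incubation → titration → filtering → weighing → labeling → heating → cooling → drying → centrifuging.

incubation, titration, filtering, weighing, labeling, heating, cooling, drying, centrifuging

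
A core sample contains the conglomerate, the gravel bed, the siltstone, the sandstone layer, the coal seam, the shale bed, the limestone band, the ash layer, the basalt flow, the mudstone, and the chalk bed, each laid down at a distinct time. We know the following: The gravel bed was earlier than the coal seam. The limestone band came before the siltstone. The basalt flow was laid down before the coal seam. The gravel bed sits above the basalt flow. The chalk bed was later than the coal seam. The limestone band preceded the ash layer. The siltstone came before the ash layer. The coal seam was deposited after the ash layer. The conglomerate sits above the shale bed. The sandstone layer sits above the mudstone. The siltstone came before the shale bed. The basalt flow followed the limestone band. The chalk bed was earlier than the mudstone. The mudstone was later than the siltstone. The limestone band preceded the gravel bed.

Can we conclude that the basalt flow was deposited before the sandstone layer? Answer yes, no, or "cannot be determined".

Chain the constraints: the basalt flow → the coal seam → the chalk bed → the mudstone → the sandstone layer. Each link is directly stated, so the basalt flow comes before the sandstone layer.

yes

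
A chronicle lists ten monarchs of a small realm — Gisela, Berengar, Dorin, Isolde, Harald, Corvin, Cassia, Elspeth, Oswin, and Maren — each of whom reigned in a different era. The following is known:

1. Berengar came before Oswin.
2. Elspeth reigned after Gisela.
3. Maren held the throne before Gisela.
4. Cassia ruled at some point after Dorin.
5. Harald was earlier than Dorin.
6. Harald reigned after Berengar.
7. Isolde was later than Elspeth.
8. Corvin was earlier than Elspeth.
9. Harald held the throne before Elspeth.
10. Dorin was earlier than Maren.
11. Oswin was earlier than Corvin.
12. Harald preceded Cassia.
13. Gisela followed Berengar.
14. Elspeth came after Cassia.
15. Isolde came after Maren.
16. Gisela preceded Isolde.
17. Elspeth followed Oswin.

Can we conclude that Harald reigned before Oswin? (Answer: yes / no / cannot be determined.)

No chain of stated constraints runs from Harald to Oswin, and none runs from Oswin to Harald either.
So the relative order of Harald and Oswin is not fixed by the given facts.

cannot be determined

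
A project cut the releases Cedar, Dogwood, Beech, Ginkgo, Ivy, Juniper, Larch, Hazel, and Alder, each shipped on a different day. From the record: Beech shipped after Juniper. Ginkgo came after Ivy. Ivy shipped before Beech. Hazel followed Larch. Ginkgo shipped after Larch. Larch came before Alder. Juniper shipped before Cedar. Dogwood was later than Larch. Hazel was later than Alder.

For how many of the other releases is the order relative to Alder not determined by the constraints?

Forced before Alder: Larch; forced after Alder: Hazel.
That leaves Beech, Cedar, Dogwood, Ginkgo, Ivy, and Juniper with no forced order relative to Alder — 6.

6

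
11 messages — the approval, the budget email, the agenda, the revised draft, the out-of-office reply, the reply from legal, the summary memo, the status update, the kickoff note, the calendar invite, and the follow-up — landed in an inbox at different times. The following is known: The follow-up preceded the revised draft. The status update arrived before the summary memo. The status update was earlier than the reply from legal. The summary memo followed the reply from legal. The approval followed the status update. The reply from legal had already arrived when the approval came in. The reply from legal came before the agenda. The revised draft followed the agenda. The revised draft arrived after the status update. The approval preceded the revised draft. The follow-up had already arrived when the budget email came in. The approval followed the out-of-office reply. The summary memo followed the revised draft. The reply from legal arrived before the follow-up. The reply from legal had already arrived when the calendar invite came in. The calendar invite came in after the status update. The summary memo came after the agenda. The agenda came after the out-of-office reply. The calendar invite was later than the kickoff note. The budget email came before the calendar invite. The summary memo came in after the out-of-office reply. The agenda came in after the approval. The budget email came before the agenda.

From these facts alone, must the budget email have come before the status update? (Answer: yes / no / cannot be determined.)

no

Tracing the constraints gives the status update → the reply from legal → the follow-up → the budget email, so the status update must come before the budget email.
That means the budget email cannot be before the status update.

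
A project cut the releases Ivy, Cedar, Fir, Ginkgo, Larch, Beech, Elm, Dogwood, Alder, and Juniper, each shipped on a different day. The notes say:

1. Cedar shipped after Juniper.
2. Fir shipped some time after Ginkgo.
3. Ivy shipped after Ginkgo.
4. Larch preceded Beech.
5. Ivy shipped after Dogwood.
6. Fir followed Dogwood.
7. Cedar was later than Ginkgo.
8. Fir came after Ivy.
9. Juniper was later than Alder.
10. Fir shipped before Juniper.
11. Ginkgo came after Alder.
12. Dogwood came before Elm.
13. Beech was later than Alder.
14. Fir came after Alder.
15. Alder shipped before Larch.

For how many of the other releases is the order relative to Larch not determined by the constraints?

7

Forced before Larch: Alder; forced after Larch: Beech.
That leaves Cedar, Dogwood, Elm, Fir, Ginkgo, Ivy, and Juniper with no forced order relative to Larch — 7.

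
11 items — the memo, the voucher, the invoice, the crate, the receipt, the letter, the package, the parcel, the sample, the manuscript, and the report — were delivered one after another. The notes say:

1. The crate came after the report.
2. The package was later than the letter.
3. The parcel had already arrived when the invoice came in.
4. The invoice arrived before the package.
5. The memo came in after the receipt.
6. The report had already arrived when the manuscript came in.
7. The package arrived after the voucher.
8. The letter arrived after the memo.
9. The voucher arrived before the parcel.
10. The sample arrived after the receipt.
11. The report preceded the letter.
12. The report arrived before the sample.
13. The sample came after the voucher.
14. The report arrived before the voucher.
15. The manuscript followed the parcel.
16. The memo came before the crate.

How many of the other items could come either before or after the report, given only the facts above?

2

Forced after the report: the crate, the invoice, the letter, the manuscript, the package, the parcel, the sample, and the voucher.
That leaves the memo and the receipt with no forced order relative to the report — 2.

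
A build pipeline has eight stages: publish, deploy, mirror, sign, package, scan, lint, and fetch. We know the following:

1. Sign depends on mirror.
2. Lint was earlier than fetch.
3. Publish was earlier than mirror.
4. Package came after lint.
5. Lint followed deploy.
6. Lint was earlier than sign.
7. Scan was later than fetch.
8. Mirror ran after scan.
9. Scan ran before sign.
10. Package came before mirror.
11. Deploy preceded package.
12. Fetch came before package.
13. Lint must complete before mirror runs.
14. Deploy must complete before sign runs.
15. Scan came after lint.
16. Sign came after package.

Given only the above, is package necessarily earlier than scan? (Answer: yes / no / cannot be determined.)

No chain of stated constraints runs from package to scan, and none runs from scan to package either.
So the relative order of package and scan is not fixed by the given facts.

cannot be determined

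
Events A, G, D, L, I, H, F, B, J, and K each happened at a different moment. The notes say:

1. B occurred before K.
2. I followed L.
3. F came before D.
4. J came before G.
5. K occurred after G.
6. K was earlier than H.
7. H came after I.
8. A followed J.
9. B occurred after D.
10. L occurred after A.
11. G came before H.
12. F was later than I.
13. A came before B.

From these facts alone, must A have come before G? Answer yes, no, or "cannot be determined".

cannot be determined

No chain of stated constraints runs from A to G, and none runs from G to A either.
So the relative order of A and G is not fixed by the given facts.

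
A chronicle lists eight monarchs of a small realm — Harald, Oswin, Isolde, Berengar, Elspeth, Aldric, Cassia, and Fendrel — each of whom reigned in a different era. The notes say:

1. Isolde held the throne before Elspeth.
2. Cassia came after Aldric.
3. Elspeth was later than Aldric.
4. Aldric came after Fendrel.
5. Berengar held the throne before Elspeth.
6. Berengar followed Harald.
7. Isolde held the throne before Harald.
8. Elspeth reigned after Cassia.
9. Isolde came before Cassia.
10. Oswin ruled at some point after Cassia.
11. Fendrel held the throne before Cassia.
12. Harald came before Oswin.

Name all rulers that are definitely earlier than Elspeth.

Directly stated before Elspeth: Aldric, Berengar, Cassia, and Isolde.
Fendrel reaches Elspeth via Fendrel → Cassia → Elspeth.
Harald reaches Elspeth via Harald → Berengar → Elspeth.
No chain forces Oswin ahead of Elspeth.

Aldric, Berengar, Cassia, Fendrel, Harald, Isolde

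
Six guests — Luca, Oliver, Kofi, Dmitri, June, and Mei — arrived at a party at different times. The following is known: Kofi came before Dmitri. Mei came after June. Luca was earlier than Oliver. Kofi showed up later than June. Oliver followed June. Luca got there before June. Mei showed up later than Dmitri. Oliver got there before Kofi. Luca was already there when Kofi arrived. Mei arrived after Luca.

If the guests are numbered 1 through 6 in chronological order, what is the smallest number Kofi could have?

June, Luca, and Oliver must all come before Kofi — 3 forced predecessors.
Nothing else is forced ahead of Kofi, so their earliest slot is position 3 + 1 = 4.

4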